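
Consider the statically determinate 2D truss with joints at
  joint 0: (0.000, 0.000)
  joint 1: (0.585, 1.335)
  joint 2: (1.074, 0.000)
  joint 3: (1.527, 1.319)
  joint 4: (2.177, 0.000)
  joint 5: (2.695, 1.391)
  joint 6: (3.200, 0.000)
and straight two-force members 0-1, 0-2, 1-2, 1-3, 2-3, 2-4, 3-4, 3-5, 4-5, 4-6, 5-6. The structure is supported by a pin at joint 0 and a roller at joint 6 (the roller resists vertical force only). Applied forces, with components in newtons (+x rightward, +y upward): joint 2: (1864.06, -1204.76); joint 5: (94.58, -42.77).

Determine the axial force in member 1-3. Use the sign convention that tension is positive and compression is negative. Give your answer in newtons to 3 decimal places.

N=7 nodes, M=11 members, R=3 reactions → 2N=14, M+R=14
member 0 (0-1): L=1.4575, (cx,cy)=(0.4014,0.9159)
member 1 (0-2): L=1.0740, (cx,cy)=(1.0000,0.0000)
member 2 (1-2): L=1.4217, (cx,cy)=(0.3439,-0.9390)
member 3 (1-3): L=0.9421, (cx,cy)=(0.9999,-0.0170)
member 4 (2-3): L=1.3946, (cx,cy)=(0.3248,0.9458)
member 5 (2-4): L=1.1030, (cx,cy)=(1.0000,0.0000)
member 6 (3-4): L=1.4705, (cx,cy)=(0.4420,-0.8970)
member 7 (3-5): L=1.1702, (cx,cy)=(0.9981,0.0615)
member 8 (4-5): L=1.4843, (cx,cy)=(0.3490,0.9371)
member 9 (4-6): L=1.0230, (cx,cy)=(1.0000,0.0000)
member 10 (5-6): L=1.4798, (cx,cy)=(0.3413,-0.9400)
solve A·x = −loads:
  F[0-1] = -836.3705 N (compression)
  F[0-2] = +2294.3245 N (tension)
  F[1-2] = +827.0403 N (tension)
  F[1-3] = -620.2300 N (compression)
  F[2-3] = +452.7261 N (tension)
  F[2-4] = +567.6665 N (tension)
  F[3-4] = -506.2222 N (compression)
  F[3-5] = -249.7904 N (compression)
  F[4-5] = +484.5429 N (tension)
  F[4-6] = +174.8007 N (tension)
  F[5-6] = -512.2294 N (compression)
  Rx@0 = -1958.6400 N
  Ry@0 = +766.0493 N
  Ry@6 = +481.4807 N

-620.230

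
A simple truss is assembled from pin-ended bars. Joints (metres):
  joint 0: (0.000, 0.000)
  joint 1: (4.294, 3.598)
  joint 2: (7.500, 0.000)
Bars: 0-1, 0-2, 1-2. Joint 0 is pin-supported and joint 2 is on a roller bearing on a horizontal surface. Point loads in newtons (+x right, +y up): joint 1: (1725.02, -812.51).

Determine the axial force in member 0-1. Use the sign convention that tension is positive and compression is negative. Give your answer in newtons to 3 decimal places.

747.724

N=3 nodes, M=3 members, R=3 reactions → 2N=6, M+R=6
member 0 (0-1): L=5.6021, (cx,cy)=(0.7665,0.6423)
member 1 (0-2): L=7.5000, (cx,cy)=(1.0000,0.0000)
member 2 (1-2): L=4.8191, (cx,cy)=(0.6653,-0.7466)
solve A·x = −loads:
  F[0-1] = +747.7240 N (tension)
  F[0-2] = +1151.8955 N (tension)
  F[1-2] = -1731.4839 N (compression)
  Rx@0 = -1725.0200 N
  Ry@0 = -480.2287 N
  Ry@2 = +1292.7387 N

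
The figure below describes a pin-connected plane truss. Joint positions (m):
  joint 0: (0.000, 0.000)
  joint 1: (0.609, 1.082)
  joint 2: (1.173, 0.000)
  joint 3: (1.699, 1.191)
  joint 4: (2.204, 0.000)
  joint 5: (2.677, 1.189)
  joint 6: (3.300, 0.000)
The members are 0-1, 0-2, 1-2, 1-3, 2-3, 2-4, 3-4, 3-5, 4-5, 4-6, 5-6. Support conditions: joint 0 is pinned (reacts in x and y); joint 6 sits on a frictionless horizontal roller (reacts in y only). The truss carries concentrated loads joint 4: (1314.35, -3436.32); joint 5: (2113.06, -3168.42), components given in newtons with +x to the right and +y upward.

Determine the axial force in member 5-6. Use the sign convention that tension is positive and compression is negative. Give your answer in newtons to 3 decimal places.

-6352.244

N=7 nodes, M=11 members, R=3 reactions → 2N=14, M+R=14
member 0 (0-1): L=1.2416, (cx,cy)=(0.4905,0.8714)
member 1 (0-2): L=1.1730, (cx,cy)=(1.0000,0.0000)
member 2 (1-2): L=1.2202, (cx,cy)=(0.4622,-0.8868)
member 3 (1-3): L=1.0954, (cx,cy)=(0.9950,0.0995)
member 4 (2-3): L=1.3020, (cx,cy)=(0.4040,0.9148)
member 5 (2-4): L=1.0310, (cx,cy)=(1.0000,0.0000)
member 6 (3-4): L=1.2936, (cx,cy)=(0.3904,-0.9207)
member 7 (3-5): L=0.9780, (cx,cy)=(1.0000,-0.0020)
member 8 (4-5): L=1.2796, (cx,cy)=(0.3696,0.9292)
member 9 (4-6): L=1.0960, (cx,cy)=(1.0000,0.0000)
member 10 (5-6): L=1.3423, (cx,cy)=(0.4641,-0.8858)
solve A·x = −loads:
  F[0-1] = -1122.3778 N (compression)
  F[0-2] = +3977.9258 N (tension)
  F[1-2] = +989.3432 N (tension)
  F[1-3] = -1012.8464 N (compression)
  F[2-3] = -959.0613 N (compression)
  F[2-4] = +4822.6900 N (tension)
  F[3-4] = +1066.4082 N (tension)
  F[3-5] = -1811.5789 N (compression)
  F[4-5] = +2641.6137 N (tension)
  F[4-6] = +2948.1931 N (tension)
  F[5-6] = -6352.2444 N (compression)
  Rx@0 = -3427.4100 N
  Ry@0 = +978.0921 N
  Ry@6 = +5626.6479 N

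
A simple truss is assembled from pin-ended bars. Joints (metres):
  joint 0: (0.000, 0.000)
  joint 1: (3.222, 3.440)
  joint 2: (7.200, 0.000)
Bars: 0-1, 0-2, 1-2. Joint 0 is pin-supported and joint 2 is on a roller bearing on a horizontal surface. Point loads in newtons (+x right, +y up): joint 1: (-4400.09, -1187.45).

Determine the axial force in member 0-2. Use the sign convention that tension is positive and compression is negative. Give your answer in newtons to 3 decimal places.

N=3 nodes, M=3 members, R=3 reactions → 2N=6, M+R=6
member 0 (0-1): L=4.7133, (cx,cy)=(0.6836,0.7299)
member 1 (0-2): L=7.2000, (cx,cy)=(1.0000,0.0000)
member 2 (1-2): L=5.2591, (cx,cy)=(0.7564,-0.6541)
solve A·x = −loads:
  F[0-1] = -3779.2883 N (compression)
  F[0-2] = -1816.5599 N (compression)
  F[1-2] = +2401.5741 N (tension)
  Rx@0 = +4400.0900 N
  Ry@0 = +2758.3313 N
  Ry@2 = -1570.8813 N

-1816.560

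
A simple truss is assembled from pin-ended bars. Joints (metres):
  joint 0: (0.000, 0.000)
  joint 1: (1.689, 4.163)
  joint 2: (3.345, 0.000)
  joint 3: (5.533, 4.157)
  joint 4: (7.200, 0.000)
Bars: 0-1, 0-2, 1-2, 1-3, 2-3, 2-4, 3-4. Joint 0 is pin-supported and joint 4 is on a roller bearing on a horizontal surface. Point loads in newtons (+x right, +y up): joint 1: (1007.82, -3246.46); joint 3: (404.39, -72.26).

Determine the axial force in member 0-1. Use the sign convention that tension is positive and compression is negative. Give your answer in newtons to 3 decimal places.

N=5 nodes, M=7 members, R=3 reactions → 2N=10, M+R=10
member 0 (0-1): L=4.4926, (cx,cy)=(0.3760,0.9266)
member 1 (0-2): L=3.3450, (cx,cy)=(1.0000,0.0000)
member 2 (1-2): L=4.4803, (cx,cy)=(0.3696,-0.9292)
member 3 (1-3): L=3.8440, (cx,cy)=(1.0000,-0.0016)
member 4 (2-3): L=4.6977, (cx,cy)=(0.4658,0.8849)
member 5 (2-4): L=3.8550, (cx,cy)=(1.0000,0.0000)
member 6 (3-4): L=4.4788, (cx,cy)=(0.3722,-0.9282)
solve A·x = −loads:
  F[0-1] = -1818.8640 N (compression)
  F[0-2] = +2096.0176 N (tension)
  F[1-2] = -1678.2031 N (compression)
  F[1-3] = -1071.3318 N (compression)
  F[2-3] = +1762.1676 N (tension)
  F[2-4] = +654.9663 N (tension)
  F[3-4] = -1759.7209 N (compression)
  Rx@0 = -1412.2100 N
  Ry@0 = +1685.4298 N
  Ry@4 = +1633.2902 N

-1818.864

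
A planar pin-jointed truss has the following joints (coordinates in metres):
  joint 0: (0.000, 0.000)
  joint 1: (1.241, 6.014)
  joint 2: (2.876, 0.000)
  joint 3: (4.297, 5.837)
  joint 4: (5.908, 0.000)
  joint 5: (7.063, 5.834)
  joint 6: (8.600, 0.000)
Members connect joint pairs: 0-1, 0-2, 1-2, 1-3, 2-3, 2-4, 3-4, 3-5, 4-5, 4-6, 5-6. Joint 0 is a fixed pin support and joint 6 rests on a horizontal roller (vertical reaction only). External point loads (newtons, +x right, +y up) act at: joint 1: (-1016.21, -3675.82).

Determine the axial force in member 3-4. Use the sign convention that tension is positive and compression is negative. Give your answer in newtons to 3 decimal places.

N=7 nodes, M=11 members, R=3 reactions → 2N=14, M+R=14
member 0 (0-1): L=6.1407, (cx,cy)=(0.2021,0.9794)
member 1 (0-2): L=2.8760, (cx,cy)=(1.0000,0.0000)
member 2 (1-2): L=6.2323, (cx,cy)=(0.2623,-0.9650)
member 3 (1-3): L=3.0611, (cx,cy)=(0.9983,-0.0578)
member 4 (2-3): L=6.0075, (cx,cy)=(0.2365,0.9716)
member 5 (2-4): L=3.0320, (cx,cy)=(1.0000,0.0000)
member 6 (3-4): L=6.0552, (cx,cy)=(0.2661,-0.9640)
member 7 (3-5): L=2.7660, (cx,cy)=(1.0000,-0.0011)
member 8 (4-5): L=5.9472, (cx,cy)=(0.1942,0.9810)
member 9 (4-6): L=2.6920, (cx,cy)=(1.0000,0.0000)
member 10 (5-6): L=6.0331, (cx,cy)=(0.2548,-0.9670)
solve A·x = −loads:
  F[0-1] = -3937.2698 N (compression)
  F[0-2] = -220.5114 N (compression)
  F[1-2] = +176.2902 N (tension)
  F[1-3] = +174.5548 N (tension)
  F[2-3] = -175.0841 N (compression)
  F[2-4] = -132.8487 N (compression)
  F[3-4] = +186.8528 N (tension)
  F[3-5] = +83.1364 N (tension)
  F[4-5] = -183.6144 N (compression)
  F[4-6] = -47.4770 N (compression)
  F[5-6] = +186.3578 N (tension)
  Rx@0 = +1016.2100 N
  Ry@0 = +3856.0286 N
  Ry@6 = -180.2086 N

186.853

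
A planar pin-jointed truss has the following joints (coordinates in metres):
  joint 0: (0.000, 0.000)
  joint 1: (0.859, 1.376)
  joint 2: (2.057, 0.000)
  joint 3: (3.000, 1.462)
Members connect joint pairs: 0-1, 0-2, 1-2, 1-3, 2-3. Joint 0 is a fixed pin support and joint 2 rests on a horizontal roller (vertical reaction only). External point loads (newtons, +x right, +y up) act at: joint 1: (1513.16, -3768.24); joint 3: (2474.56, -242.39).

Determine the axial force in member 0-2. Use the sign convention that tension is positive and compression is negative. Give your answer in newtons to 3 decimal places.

3558.547

N=4 nodes, M=5 members, R=3 reactions → 2N=8, M+R=8
member 0 (0-1): L=1.6221, (cx,cy)=(0.5296,0.8483)
member 1 (0-2): L=2.0570, (cx,cy)=(1.0000,0.0000)
member 2 (1-2): L=1.8244, (cx,cy)=(0.6566,-0.7542)
member 3 (1-3): L=2.1427, (cx,cy)=(0.9992,0.0401)
member 4 (2-3): L=1.7397, (cx,cy)=(0.5420,0.8404)
solve A·x = −loads:
  F[0-1] = +810.4392 N (tension)
  F[0-2] = +3558.5474 N (tension)
  F[1-2] = -5763.9911 N (compression)
  F[1-3] = +2703.0576 N (tension)
  F[2-3] = -417.5366 N (compression)
  Rx@0 = -3987.7200 N
  Ry@0 = -687.4755 N
  Ry@2 = +4698.1055 N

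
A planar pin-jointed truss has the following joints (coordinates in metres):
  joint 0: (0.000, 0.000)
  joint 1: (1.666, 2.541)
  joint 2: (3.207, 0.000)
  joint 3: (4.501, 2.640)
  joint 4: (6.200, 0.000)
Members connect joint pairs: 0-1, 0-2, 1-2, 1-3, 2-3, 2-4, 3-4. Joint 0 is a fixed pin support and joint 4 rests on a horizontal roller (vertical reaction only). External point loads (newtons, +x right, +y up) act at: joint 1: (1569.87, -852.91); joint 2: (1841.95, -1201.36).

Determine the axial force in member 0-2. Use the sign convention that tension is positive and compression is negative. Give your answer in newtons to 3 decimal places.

N=5 nodes, M=7 members, R=3 reactions → 2N=10, M+R=10
member 0 (0-1): L=3.0385, (cx,cy)=(0.5483,0.8363)
member 1 (0-2): L=3.2070, (cx,cy)=(1.0000,0.0000)
member 2 (1-2): L=2.9718, (cx,cy)=(0.5185,-0.8550)
member 3 (1-3): L=2.8367, (cx,cy)=(0.9994,0.0349)
member 4 (2-3): L=2.9401, (cx,cy)=(0.4401,0.8979)
member 5 (2-4): L=2.9930, (cx,cy)=(1.0000,0.0000)
member 6 (3-4): L=3.1395, (cx,cy)=(0.5412,-0.8409)
solve A·x = −loads:
  F[0-1] = -669.9656 N (compression)
  F[0-2] = +3779.1649 N (tension)
  F[1-2] = -412.6185 N (compression)
  F[1-3] = -1724.3029 N (compression)
  F[2-3] = +1730.8226 N (tension)
  F[2-4] = +961.4743 N (tension)
  F[3-4] = -1776.6385 N (compression)
  Rx@0 = -3411.8200 N
  Ry@0 = +560.2782 N
  Ry@4 = +1493.9918 N

3779.165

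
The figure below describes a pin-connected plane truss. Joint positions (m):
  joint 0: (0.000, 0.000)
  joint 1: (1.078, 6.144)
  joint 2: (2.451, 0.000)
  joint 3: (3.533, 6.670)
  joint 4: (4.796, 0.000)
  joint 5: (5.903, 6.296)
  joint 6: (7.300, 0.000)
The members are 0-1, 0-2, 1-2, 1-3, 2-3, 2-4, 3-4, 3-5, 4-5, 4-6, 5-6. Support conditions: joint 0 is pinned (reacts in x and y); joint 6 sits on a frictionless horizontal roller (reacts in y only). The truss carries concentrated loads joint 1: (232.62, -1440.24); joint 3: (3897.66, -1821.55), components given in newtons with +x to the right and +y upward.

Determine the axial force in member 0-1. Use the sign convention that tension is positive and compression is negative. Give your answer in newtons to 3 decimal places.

N=7 nodes, M=11 members, R=3 reactions → 2N=14, M+R=14
member 0 (0-1): L=6.2379, (cx,cy)=(0.1728,0.9850)
member 1 (0-2): L=2.4510, (cx,cy)=(1.0000,0.0000)
member 2 (1-2): L=6.2955, (cx,cy)=(0.2181,-0.9759)
member 3 (1-3): L=2.5107, (cx,cy)=(0.9778,0.2095)
member 4 (2-3): L=6.7572, (cx,cy)=(0.1601,0.9871)
member 5 (2-4): L=2.3450, (cx,cy)=(1.0000,0.0000)
member 6 (3-4): L=6.7885, (cx,cy)=(0.1860,-0.9825)
member 7 (3-5): L=2.3993, (cx,cy)=(0.9878,-0.1559)
member 8 (4-5): L=6.3926, (cx,cy)=(0.1732,0.9849)
member 9 (4-6): L=2.5040, (cx,cy)=(1.0000,0.0000)
member 10 (5-6): L=6.4491, (cx,cy)=(0.2166,-0.9763)
solve A·x = −loads:
  F[0-1] = +1613.8234 N (tension)
  F[0-2] = +3851.3857 N (tension)
  F[1-2] = -2952.9655 N (compression)
  F[1-3] = +705.9552 N (tension)
  F[2-3] = +2919.5553 N (tension)
  F[2-4] = +2739.8753 N (tension)
  F[3-4] = -4636.0185 N (compression)
  F[3-5] = -1900.5792 N (compression)
  F[4-5] = +4624.9492 N (tension)
  F[4-6] = +1076.4471 N (tension)
  F[5-6] = -4969.3220 N (compression)
  Rx@0 = -4130.2800 N
  Ry@0 = -1589.5421 N
  Ry@6 = +4851.3321 N

1613.823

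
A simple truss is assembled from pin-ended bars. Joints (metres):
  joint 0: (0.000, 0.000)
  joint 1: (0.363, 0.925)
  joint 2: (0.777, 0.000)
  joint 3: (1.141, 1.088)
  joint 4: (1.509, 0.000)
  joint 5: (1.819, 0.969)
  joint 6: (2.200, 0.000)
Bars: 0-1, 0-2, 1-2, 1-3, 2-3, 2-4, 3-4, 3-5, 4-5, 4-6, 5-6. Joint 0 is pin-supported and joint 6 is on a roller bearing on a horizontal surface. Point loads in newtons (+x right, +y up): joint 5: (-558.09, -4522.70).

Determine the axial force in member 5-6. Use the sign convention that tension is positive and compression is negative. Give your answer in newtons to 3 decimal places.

-3753.990

N=7 nodes, M=11 members, R=3 reactions → 2N=14, M+R=14
member 0 (0-1): L=0.9937, (cx,cy)=(0.3653,0.9309)
member 1 (0-2): L=0.7770, (cx,cy)=(1.0000,0.0000)
member 2 (1-2): L=1.0134, (cx,cy)=(0.4085,-0.9128)
member 3 (1-3): L=0.7949, (cx,cy)=(0.9787,0.2051)
member 4 (2-3): L=1.1473, (cx,cy)=(0.3173,0.9483)
member 5 (2-4): L=0.7320, (cx,cy)=(1.0000,0.0000)
member 6 (3-4): L=1.1486, (cx,cy)=(0.3204,-0.9473)
member 7 (3-5): L=0.6884, (cx,cy)=(0.9849,-0.1729)
member 8 (4-5): L=1.0174, (cx,cy)=(0.3047,0.9524)
member 9 (4-6): L=0.6910, (cx,cy)=(1.0000,0.0000)
member 10 (5-6): L=1.0412, (cx,cy)=(0.3659,-0.9306)
solve A·x = −loads:
  F[0-1] = -1105.4659 N (compression)
  F[0-2] = -154.2524 N (compression)
  F[1-2] = +946.0248 N (tension)
  F[1-3] = -807.4643 N (compression)
  F[2-3] = -910.5279 N (compression)
  F[2-4] = +521.1017 N (tension)
  F[3-4] = +1367.4712 N (tension)
  F[3-5] = -1540.5289 N (compression)
  F[4-5] = -1360.0543 N (compression)
  F[4-6] = +1373.6593 N (tension)
  F[5-6] = -3753.9901 N (compression)
  Rx@0 = +558.0900 N
  Ry@0 = +1029.0627 N
  Ry@6 = +3493.6373 N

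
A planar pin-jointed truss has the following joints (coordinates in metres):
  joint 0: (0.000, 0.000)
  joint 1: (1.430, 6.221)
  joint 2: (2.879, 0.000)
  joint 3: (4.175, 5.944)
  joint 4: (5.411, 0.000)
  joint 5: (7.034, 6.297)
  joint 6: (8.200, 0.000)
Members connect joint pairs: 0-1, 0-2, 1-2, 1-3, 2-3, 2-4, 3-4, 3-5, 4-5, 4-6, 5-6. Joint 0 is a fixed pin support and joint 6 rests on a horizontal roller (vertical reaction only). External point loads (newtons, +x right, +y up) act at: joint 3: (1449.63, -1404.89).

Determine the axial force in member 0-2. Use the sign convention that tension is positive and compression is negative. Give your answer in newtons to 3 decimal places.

1366.600

N=7 nodes, M=11 members, R=3 reactions → 2N=14, M+R=14
member 0 (0-1): L=6.3832, (cx,cy)=(0.2240,0.9746)
member 1 (0-2): L=2.8790, (cx,cy)=(1.0000,0.0000)
member 2 (1-2): L=6.3875, (cx,cy)=(0.2268,-0.9739)
member 3 (1-3): L=2.7589, (cx,cy)=(0.9949,-0.1004)
member 4 (2-3): L=6.0836, (cx,cy)=(0.2130,0.9770)
member 5 (2-4): L=2.5320, (cx,cy)=(1.0000,0.0000)
member 6 (3-4): L=6.0711, (cx,cy)=(0.2036,-0.9791)
member 7 (3-5): L=2.8807, (cx,cy)=(0.9925,0.1225)
member 8 (4-5): L=6.5028, (cx,cy)=(0.2496,0.9684)
member 9 (4-6): L=2.7890, (cx,cy)=(1.0000,0.0000)
member 10 (5-6): L=6.4040, (cx,cy)=(0.1821,-0.9833)
solve A·x = −loads:
  F[0-1] = +370.6296 N (tension)
  F[0-2] = +1366.6000 N (tension)
  F[1-2] = -388.6153 N (compression)
  F[1-3] = +172.0562 N (tension)
  F[2-3] = +387.3761 N (tension)
  F[2-4] = +1195.9204 N (tension)
  F[3-4] = -1905.7672 N (compression)
  F[3-5] = -814.0682 N (compression)
  F[4-5] = +1926.8336 N (tension)
  F[4-6] = +327.0243 N (tension)
  F[5-6] = -1796.1215 N (compression)
  Rx@0 = -1449.6300 N
  Ry@0 = -361.2096 N
  Ry@6 = +1766.0996 N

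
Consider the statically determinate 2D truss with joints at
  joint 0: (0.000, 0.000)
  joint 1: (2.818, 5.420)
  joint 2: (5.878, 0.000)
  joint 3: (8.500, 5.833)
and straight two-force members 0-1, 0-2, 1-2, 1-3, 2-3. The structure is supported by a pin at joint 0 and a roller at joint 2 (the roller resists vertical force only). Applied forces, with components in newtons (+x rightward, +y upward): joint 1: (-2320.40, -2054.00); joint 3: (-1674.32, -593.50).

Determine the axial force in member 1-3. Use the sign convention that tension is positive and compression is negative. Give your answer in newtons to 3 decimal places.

N=4 nodes, M=5 members, R=3 reactions → 2N=8, M+R=8
member 0 (0-1): L=6.1088, (cx,cy)=(0.4613,0.8872)
member 1 (0-2): L=5.8780, (cx,cy)=(1.0000,0.0000)
member 2 (1-2): L=6.2241, (cx,cy)=(0.4916,-0.8708)
member 3 (1-3): L=5.6970, (cx,cy)=(0.9974,0.0725)
member 4 (2-3): L=6.3952, (cx,cy)=(0.4100,0.9121)
solve A·x = −loads:
  F[0-1] = -5190.9546 N (compression)
  F[0-2] = -1600.1264 N (compression)
  F[1-2] = +2808.7645 N (tension)
  F[1-3] = -1458.9154 N (compression)
  F[2-3] = -534.7474 N (compression)
  Rx@0 = +3994.7200 N
  Ry@0 = +4605.6413 N
  Ry@2 = -1958.1413 N

-1458.915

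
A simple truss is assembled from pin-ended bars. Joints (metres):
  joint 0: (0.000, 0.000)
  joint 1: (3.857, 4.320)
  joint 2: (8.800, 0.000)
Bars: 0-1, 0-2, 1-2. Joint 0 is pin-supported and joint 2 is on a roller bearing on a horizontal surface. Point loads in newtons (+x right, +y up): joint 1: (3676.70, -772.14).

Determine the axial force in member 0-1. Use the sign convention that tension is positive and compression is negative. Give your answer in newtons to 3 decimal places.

N=3 nodes, M=3 members, R=3 reactions → 2N=6, M+R=6
member 0 (0-1): L=5.7913, (cx,cy)=(0.6660,0.7459)
member 1 (0-2): L=8.8000, (cx,cy)=(1.0000,0.0000)
member 2 (1-2): L=6.5647, (cx,cy)=(0.7530,-0.6581)
solve A·x = −loads:
  F[0-1] = +1838.2077 N (tension)
  F[0-2] = +2452.4499 N (tension)
  F[1-2] = -3257.0636 N (compression)
  Rx@0 = -3676.7000 N
  Ry@0 = -1371.2109 N
  Ry@2 = +2143.3509 N

1838.208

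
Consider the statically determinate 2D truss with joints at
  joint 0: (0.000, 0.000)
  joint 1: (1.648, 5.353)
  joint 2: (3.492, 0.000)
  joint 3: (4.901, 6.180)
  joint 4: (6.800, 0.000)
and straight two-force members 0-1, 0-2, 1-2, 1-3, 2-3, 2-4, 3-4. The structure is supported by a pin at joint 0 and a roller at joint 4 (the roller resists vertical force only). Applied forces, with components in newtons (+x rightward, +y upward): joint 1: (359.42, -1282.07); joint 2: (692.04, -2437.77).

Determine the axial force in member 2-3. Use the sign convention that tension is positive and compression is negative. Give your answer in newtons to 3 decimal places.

N=5 nodes, M=7 members, R=3 reactions → 2N=10, M+R=10
member 0 (0-1): L=5.6009, (cx,cy)=(0.2942,0.9557)
member 1 (0-2): L=3.4920, (cx,cy)=(1.0000,0.0000)
member 2 (1-2): L=5.6617, (cx,cy)=(0.3257,-0.9455)
member 3 (1-3): L=3.3565, (cx,cy)=(0.9692,0.2464)
member 4 (2-3): L=6.3386, (cx,cy)=(0.2223,0.9750)
member 5 (2-4): L=3.3080, (cx,cy)=(1.0000,0.0000)
member 6 (3-4): L=6.4652, (cx,cy)=(0.2937,-0.9559)
solve A·x = −loads:
  F[0-1] = -1961.1367 N (compression)
  F[0-2] = +1628.4978 N (tension)
  F[1-2] = +344.4406 N (tension)
  F[1-3] = -1081.9980 N (compression)
  F[2-3] = +2166.3097 N (tension)
  F[2-4] = +567.0935 N (tension)
  F[3-4] = -1930.6813 N (compression)
  Rx@0 = -1051.4600 N
  Ry@0 = +1874.3224 N
  Ry@4 = +1845.5176 N

2166.310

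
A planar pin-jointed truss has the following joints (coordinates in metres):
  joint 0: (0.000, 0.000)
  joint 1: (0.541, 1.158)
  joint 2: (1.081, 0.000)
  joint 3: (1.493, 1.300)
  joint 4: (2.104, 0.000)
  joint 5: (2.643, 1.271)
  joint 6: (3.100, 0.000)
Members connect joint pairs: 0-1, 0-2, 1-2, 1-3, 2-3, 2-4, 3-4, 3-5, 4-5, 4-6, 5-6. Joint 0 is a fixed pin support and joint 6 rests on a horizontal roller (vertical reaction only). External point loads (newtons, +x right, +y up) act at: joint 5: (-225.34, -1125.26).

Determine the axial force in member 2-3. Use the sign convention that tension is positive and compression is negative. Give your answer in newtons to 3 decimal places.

N=7 nodes, M=11 members, R=3 reactions → 2N=14, M+R=14
member 0 (0-1): L=1.2781, (cx,cy)=(0.4233,0.9060)
member 1 (0-2): L=1.0810, (cx,cy)=(1.0000,0.0000)
member 2 (1-2): L=1.2777, (cx,cy)=(0.4226,-0.9063)
member 3 (1-3): L=0.9625, (cx,cy)=(0.9891,0.1475)
member 4 (2-3): L=1.3637, (cx,cy)=(0.3021,0.9533)
member 5 (2-4): L=1.0230, (cx,cy)=(1.0000,0.0000)
member 6 (3-4): L=1.4364, (cx,cy)=(0.4254,-0.9050)
member 7 (3-5): L=1.1504, (cx,cy)=(0.9997,-0.0252)
member 8 (4-5): L=1.3806, (cx,cy)=(0.3904,0.9206)
member 9 (4-6): L=0.9960, (cx,cy)=(1.0000,0.0000)
member 10 (5-6): L=1.3507, (cx,cy)=(0.3384,-0.9410)
solve A·x = −loads:
  F[0-1] = -285.0702 N (compression)
  F[0-2] = -104.6781 N (compression)
  F[1-2] = +247.8759 N (tension)
  F[1-3] = -227.9152 N (compression)
  F[2-3] = -235.6628 N (compression)
  F[2-4] = +71.2783 N (tension)
  F[3-4] = +297.1657 N (tension)
  F[3-5] = -423.1556 N (compression)
  F[4-5] = -292.1260 N (compression)
  F[4-6] = +311.7328 N (tension)
  F[5-6] = -921.3258 N (compression)
  Rx@0 = +225.3400 N
  Ry@0 = +258.2745 N
  Ry@6 = +866.9855 N

-235.663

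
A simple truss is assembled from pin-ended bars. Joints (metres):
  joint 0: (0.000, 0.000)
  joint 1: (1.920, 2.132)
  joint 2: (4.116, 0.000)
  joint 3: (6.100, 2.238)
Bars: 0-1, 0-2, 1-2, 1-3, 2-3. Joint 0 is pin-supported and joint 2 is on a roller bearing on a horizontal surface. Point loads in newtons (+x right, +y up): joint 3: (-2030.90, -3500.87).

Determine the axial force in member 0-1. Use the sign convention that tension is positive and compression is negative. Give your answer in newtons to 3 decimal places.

784.874

N=4 nodes, M=5 members, R=3 reactions → 2N=8, M+R=8
member 0 (0-1): L=2.8691, (cx,cy)=(0.6692,0.7431)
member 1 (0-2): L=4.1160, (cx,cy)=(1.0000,0.0000)
member 2 (1-2): L=3.0607, (cx,cy)=(0.7175,-0.6966)
member 3 (1-3): L=4.1813, (cx,cy)=(0.9997,0.0254)
member 4 (2-3): L=2.9908, (cx,cy)=(0.6634,0.7483)
solve A·x = −loads:
  F[0-1] = +784.8744 N (tension)
  F[0-2] = -2556.1347 N (compression)
  F[1-2] = -797.3346 N (compression)
  F[1-3] = +1097.6627 N (tension)
  F[2-3] = -4715.6544 N (compression)
  Rx@0 = +2030.9000 N
  Ry@0 = -583.2293 N
  Ry@2 = +4084.0993 N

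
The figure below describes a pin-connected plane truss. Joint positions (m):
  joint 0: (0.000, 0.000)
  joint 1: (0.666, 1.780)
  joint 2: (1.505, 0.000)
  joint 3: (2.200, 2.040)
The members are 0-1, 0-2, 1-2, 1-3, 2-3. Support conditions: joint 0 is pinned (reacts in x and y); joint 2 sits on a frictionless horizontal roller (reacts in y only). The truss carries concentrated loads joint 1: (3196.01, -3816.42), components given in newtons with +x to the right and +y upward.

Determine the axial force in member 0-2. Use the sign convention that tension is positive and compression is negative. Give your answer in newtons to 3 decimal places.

2577.738

N=4 nodes, M=5 members, R=3 reactions → 2N=8, M+R=8
member 0 (0-1): L=1.9005, (cx,cy)=(0.3504,0.9366)
member 1 (0-2): L=1.5050, (cx,cy)=(1.0000,0.0000)
member 2 (1-2): L=1.9678, (cx,cy)=(0.4264,-0.9046)
member 3 (1-3): L=1.5559, (cx,cy)=(0.9859,0.1671)
member 4 (2-3): L=2.1551, (cx,cy)=(0.3225,0.9466)
solve A·x = −loads:
  F[0-1] = +1764.3177 N (tension)
  F[0-2] = +2577.7377 N (tension)
  F[1-2] = -6045.9206 N (compression)
  F[1-3] = -0.0000 N (compression)
  F[2-3] = +0.0000 N (tension)
  Rx@0 = -3196.0100 N
  Ry@0 = -1652.4395 N
  Ry@2 = +5468.8595 N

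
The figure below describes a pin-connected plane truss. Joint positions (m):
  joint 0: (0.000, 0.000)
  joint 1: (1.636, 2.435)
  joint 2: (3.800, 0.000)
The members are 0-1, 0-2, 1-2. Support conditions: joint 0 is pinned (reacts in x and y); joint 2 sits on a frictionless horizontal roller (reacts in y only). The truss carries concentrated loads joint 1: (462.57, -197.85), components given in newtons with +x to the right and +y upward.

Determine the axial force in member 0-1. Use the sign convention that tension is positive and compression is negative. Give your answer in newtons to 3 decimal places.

221.359

N=3 nodes, M=3 members, R=3 reactions → 2N=6, M+R=6
member 0 (0-1): L=2.9336, (cx,cy)=(0.5577,0.8301)
member 1 (0-2): L=3.8000, (cx,cy)=(1.0000,0.0000)
member 2 (1-2): L=3.2576, (cx,cy)=(0.6643,-0.7475)
solve A·x = −loads:
  F[0-1] = +221.3591 N (tension)
  F[0-2] = +339.1211 N (tension)
  F[1-2] = -510.5035 N (compression)
  Rx@0 = -462.5700 N
  Ry@0 = -183.7396 N
  Ry@2 = +381.5896 N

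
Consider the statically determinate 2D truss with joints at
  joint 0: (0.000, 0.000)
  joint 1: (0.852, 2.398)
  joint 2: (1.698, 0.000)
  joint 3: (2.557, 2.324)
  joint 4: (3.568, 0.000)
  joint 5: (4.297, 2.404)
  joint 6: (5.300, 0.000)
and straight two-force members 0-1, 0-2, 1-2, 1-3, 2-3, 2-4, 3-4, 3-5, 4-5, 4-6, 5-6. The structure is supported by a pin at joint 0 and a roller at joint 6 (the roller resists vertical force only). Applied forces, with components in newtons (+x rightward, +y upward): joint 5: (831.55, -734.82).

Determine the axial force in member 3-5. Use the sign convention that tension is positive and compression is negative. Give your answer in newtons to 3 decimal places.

N=7 nodes, M=11 members, R=3 reactions → 2N=14, M+R=14
member 0 (0-1): L=2.5449, (cx,cy)=(0.3348,0.9423)
member 1 (0-2): L=1.6980, (cx,cy)=(1.0000,0.0000)
member 2 (1-2): L=2.5429, (cx,cy)=(0.3327,-0.9430)
member 3 (1-3): L=1.7066, (cx,cy)=(0.9991,-0.0434)
member 4 (2-3): L=2.4777, (cx,cy)=(0.3467,0.9380)
member 5 (2-4): L=1.8700, (cx,cy)=(1.0000,0.0000)
member 6 (3-4): L=2.5344, (cx,cy)=(0.3989,-0.9170)
member 7 (3-5): L=1.7418, (cx,cy)=(0.9989,0.0459)
member 8 (4-5): L=2.5121, (cx,cy)=(0.2902,0.9570)
member 9 (4-6): L=1.7320, (cx,cy)=(1.0000,0.0000)
member 10 (5-6): L=2.6048, (cx,cy)=(0.3851,-0.9229)
solve A·x = −loads:
  F[0-1] = +252.7002 N (tension)
  F[0-2] = +746.9479 N (tension)
  F[1-2] = -260.3820 N (compression)
  F[1-3] = +171.3916 N (tension)
  F[2-3] = +261.7856 N (tension)
  F[2-4] = +569.5595 N (tension)
  F[3-4] = -241.7028 N (compression)
  F[3-5] = +358.7877 N (tension)
  F[4-5] = +231.6053 N (tension)
  F[4-6] = +405.9302 N (tension)
  F[5-6] = -1054.2231 N (compression)
  Rx@0 = -831.5500 N
  Ry@0 = -238.1173 N
  Ry@6 = +972.9373 N

358.788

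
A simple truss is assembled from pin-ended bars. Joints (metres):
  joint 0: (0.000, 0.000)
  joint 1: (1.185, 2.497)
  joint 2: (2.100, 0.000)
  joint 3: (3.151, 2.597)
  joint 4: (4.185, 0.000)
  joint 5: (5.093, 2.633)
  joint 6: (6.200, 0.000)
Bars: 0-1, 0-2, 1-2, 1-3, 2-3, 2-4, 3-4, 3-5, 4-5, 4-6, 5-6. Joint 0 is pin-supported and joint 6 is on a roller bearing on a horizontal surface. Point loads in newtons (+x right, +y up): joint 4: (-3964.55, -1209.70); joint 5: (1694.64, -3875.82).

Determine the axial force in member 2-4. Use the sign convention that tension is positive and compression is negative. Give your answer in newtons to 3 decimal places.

-1826.442

N=7 nodes, M=11 members, R=3 reactions → 2N=14, M+R=14
member 0 (0-1): L=2.7639, (cx,cy)=(0.4287,0.9034)
member 1 (0-2): L=2.1000, (cx,cy)=(1.0000,0.0000)
member 2 (1-2): L=2.6594, (cx,cy)=(0.3441,-0.9389)
member 3 (1-3): L=1.9685, (cx,cy)=(0.9987,0.0508)
member 4 (2-3): L=2.8016, (cx,cy)=(0.3751,0.9270)
member 5 (2-4): L=2.0850, (cx,cy)=(1.0000,0.0000)
member 6 (3-4): L=2.7953, (cx,cy)=(0.3699,-0.9291)
member 7 (3-5): L=1.9423, (cx,cy)=(0.9998,0.0185)
member 8 (4-5): L=2.7852, (cx,cy)=(0.3260,0.9454)
member 9 (4-6): L=2.0150, (cx,cy)=(1.0000,0.0000)
member 10 (5-6): L=2.8562, (cx,cy)=(0.3876,-0.9218)
solve A·x = −loads:
  F[0-1] = -404.5685 N (compression)
  F[0-2] = -2096.4555 N (compression)
  F[1-2] = +372.9179 N (tension)
  F[1-3] = -302.1533 N (compression)
  F[2-3] = -377.7365 N (compression)
  F[2-4] = -1826.4422 N (compression)
  F[3-4] = +381.7376 N (tension)
  F[3-5] = -584.7768 N (compression)
  F[4-5] = +904.4545 N (tension)
  F[4-6] = +1984.4526 N (tension)
  F[5-6] = -5120.2202 N (compression)
  Rx@0 = +2269.9100 N
  Ry@0 = +365.4986 N
  Ry@6 = +4720.0214 N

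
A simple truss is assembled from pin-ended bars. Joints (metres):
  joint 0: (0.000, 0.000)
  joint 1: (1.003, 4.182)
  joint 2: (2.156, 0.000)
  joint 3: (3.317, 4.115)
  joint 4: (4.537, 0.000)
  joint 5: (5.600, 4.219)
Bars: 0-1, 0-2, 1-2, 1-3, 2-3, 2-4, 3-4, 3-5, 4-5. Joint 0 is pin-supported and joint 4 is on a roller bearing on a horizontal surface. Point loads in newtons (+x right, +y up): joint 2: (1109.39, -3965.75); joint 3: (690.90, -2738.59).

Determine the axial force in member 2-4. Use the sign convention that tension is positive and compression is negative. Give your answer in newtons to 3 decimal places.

N=6 nodes, M=9 members, R=3 reactions → 2N=12, M+R=12
member 0 (0-1): L=4.3006, (cx,cy)=(0.2332,0.9724)
member 1 (0-2): L=2.1560, (cx,cy)=(1.0000,0.0000)
member 2 (1-2): L=4.3380, (cx,cy)=(0.2658,-0.9640)
member 3 (1-3): L=2.3150, (cx,cy)=(0.9996,-0.0289)
member 4 (2-3): L=4.2756, (cx,cy)=(0.2715,0.9624)
member 5 (2-4): L=2.3810, (cx,cy)=(1.0000,0.0000)
member 6 (3-4): L=4.2920, (cx,cy)=(0.2842,-0.9588)
member 7 (3-5): L=2.2854, (cx,cy)=(0.9990,0.0455)
member 8 (4-5): L=4.3509, (cx,cy)=(0.2443,0.9697)
solve A·x = −loads:
  F[0-1] = -2253.1139 N (compression)
  F[0-2] = +2325.7690 N (tension)
  F[1-2] = +2306.9254 N (tension)
  F[1-3] = -1139.1108 N (compression)
  F[2-3] = +1809.7999 N (tension)
  F[2-4] = +1338.1042 N (tension)
  F[3-4] = -4707.5407 N (compression)
  F[3-5] = -0.0000 N (tension)
  F[4-5] = +0.0000 N (tension)
  Rx@0 = -1800.2900 N
  Ry@0 = +2190.9802 N
  Ry@4 = +4513.3598 N

1338.104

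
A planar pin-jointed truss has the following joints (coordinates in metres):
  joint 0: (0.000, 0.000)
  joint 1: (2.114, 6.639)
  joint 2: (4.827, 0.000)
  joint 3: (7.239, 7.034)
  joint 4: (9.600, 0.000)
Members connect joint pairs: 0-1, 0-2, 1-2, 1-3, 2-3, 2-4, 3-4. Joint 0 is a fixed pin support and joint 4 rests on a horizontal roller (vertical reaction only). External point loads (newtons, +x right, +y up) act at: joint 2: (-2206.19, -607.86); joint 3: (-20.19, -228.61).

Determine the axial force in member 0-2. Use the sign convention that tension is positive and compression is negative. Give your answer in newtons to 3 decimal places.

N=5 nodes, M=7 members, R=3 reactions → 2N=10, M+R=10
member 0 (0-1): L=6.9674, (cx,cy)=(0.3034,0.9529)
member 1 (0-2): L=4.8270, (cx,cy)=(1.0000,0.0000)
member 2 (1-2): L=7.1719, (cx,cy)=(0.3783,-0.9257)
member 3 (1-3): L=5.1402, (cx,cy)=(0.9970,0.0768)
member 4 (2-3): L=7.4361, (cx,cy)=(0.3244,0.9459)
member 5 (2-4): L=4.7730, (cx,cy)=(1.0000,0.0000)
member 6 (3-4): L=7.4197, (cx,cy)=(0.3182,-0.9480)
solve A·x = −loads:
  F[0-1] = -391.7025 N (compression)
  F[0-2] = -2107.5332 N (compression)
  F[1-2] = +381.2944 N (tension)
  F[1-3] = -263.8631 N (compression)
  F[2-3] = +269.4688 N (tension)
  F[2-4] = +155.4865 N (tension)
  F[3-4] = -488.6311 N (compression)
  Rx@0 = +2226.3800 N
  Ry@0 = +373.2375 N
  Ry@4 = +463.2325 N

-2107.533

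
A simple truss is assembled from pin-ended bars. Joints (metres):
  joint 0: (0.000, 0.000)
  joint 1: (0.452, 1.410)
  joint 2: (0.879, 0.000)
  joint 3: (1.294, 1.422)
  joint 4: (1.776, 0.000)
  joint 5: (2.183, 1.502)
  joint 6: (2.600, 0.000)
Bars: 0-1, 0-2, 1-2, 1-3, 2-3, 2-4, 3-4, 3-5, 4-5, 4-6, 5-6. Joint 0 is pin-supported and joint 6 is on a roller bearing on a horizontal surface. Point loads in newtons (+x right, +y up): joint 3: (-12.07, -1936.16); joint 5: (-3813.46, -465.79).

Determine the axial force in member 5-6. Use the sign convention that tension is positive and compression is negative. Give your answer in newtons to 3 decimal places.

N=7 nodes, M=11 members, R=3 reactions → 2N=14, M+R=14
member 0 (0-1): L=1.4807, (cx,cy)=(0.3053,0.9523)
member 1 (0-2): L=0.8790, (cx,cy)=(1.0000,0.0000)
member 2 (1-2): L=1.4732, (cx,cy)=(0.2898,-0.9571)
member 3 (1-3): L=0.8421, (cx,cy)=(0.9999,0.0143)
member 4 (2-3): L=1.4813, (cx,cy)=(0.2802,0.9600)
member 5 (2-4): L=0.8970, (cx,cy)=(1.0000,0.0000)
member 6 (3-4): L=1.5015, (cx,cy)=(0.3210,-0.9471)
member 7 (3-5): L=0.8926, (cx,cy)=(0.9960,0.0896)
member 8 (4-5): L=1.5562, (cx,cy)=(0.2615,0.9652)
member 9 (4-6): L=0.8240, (cx,cy)=(1.0000,0.0000)
member 10 (5-6): L=1.5588, (cx,cy)=(0.2675,-0.9636)
solve A·x = −loads:
  F[0-1] = -3420.1131 N (compression)
  F[0-2] = -2781.4865 N (compression)
  F[1-2] = +3372.8258 N (tension)
  F[1-3] = -2021.8214 N (compression)
  F[2-3] = -3362.7109 N (compression)
  F[2-4] = -861.8319 N (compression)
  F[3-4] = +1081.0763 N (tension)
  F[3-5] = -3312.0036 N (compression)
  F[4-5] = -1060.7810 N (compression)
  F[4-6] = -237.3489 N (compression)
  F[5-6] = +887.2475 N (tension)
  Rx@0 = +3825.5300 N
  Ry@0 = +3256.8615 N
  Ry@6 = -854.9115 N

887.248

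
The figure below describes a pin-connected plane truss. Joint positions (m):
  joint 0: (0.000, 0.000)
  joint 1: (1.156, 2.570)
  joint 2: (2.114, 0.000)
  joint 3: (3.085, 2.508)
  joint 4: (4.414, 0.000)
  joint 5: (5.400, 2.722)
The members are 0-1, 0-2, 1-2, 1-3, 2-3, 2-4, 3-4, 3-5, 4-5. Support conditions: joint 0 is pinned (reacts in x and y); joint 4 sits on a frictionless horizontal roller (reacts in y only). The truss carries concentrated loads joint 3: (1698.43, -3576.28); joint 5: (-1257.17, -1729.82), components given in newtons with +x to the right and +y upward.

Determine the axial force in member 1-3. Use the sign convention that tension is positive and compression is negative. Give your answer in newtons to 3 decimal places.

N=6 nodes, M=9 members, R=3 reactions → 2N=12, M+R=12
member 0 (0-1): L=2.8180, (cx,cy)=(0.4102,0.9120)
member 1 (0-2): L=2.1140, (cx,cy)=(1.0000,0.0000)
member 2 (1-2): L=2.7427, (cx,cy)=(0.3493,-0.9370)
member 3 (1-3): L=1.9300, (cx,cy)=(0.9995,-0.0321)
member 4 (2-3): L=2.6894, (cx,cy)=(0.3610,0.9325)
member 5 (2-4): L=2.3000, (cx,cy)=(1.0000,0.0000)
member 6 (3-4): L=2.8384, (cx,cy)=(0.4682,-0.8836)
member 7 (3-5): L=2.3249, (cx,cy)=(0.9958,0.0920)
member 8 (4-5): L=2.8951, (cx,cy)=(0.3406,0.9402)
solve A·x = −loads:
  F[0-1] = -548.9057 N (compression)
  F[0-2] = +666.4305 N (tension)
  F[1-2] = +548.5395 N (tension)
  F[1-3] = -416.9823 N (compression)
  F[2-3] = -551.1681 N (compression)
  F[2-4] = +1057.0242 N (tension)
  F[3-4] = -3549.0793 N (compression)
  F[3-5] = -655.1988 N (compression)
  F[4-5] = -1775.6661 N (compression)
  Rx@0 = -441.2600 N
  Ry@0 = +500.5954 N
  Ry@4 = +4805.5046 N

-416.982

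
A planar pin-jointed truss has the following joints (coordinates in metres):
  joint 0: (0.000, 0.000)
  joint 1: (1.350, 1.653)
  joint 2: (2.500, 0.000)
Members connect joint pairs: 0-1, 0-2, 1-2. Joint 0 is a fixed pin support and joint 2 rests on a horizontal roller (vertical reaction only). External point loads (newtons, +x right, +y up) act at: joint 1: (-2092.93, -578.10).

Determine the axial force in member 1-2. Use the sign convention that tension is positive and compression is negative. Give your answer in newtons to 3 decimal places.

1305.507

N=3 nodes, M=3 members, R=3 reactions → 2N=6, M+R=6
member 0 (0-1): L=2.1342, (cx,cy)=(0.6325,0.7745)
member 1 (0-2): L=2.5000, (cx,cy)=(1.0000,0.0000)
member 2 (1-2): L=2.0137, (cx,cy)=(0.5711,-0.8209)
solve A·x = −loads:
  F[0-1] = -2130.0547 N (compression)
  F[0-2] = -745.5669 N (compression)
  F[1-2] = +1305.5073 N (tension)
  Rx@0 = +2092.9300 N
  Ry@0 = +1649.7713 N
  Ry@2 = -1071.6713 N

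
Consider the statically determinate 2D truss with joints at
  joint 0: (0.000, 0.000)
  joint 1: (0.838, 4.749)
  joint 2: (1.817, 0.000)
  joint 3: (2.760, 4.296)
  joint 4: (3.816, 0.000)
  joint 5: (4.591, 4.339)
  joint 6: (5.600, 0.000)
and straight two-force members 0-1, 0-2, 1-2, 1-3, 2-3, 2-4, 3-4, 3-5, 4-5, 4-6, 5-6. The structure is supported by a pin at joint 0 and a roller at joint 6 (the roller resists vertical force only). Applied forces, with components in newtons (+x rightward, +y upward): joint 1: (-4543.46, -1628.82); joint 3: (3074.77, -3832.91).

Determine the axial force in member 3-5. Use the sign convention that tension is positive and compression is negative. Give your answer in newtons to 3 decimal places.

N=7 nodes, M=11 members, R=3 reactions → 2N=14, M+R=14
member 0 (0-1): L=4.8224, (cx,cy)=(0.1738,0.9848)
member 1 (0-2): L=1.8170, (cx,cy)=(1.0000,0.0000)
member 2 (1-2): L=4.8489, (cx,cy)=(0.2019,-0.9794)
member 3 (1-3): L=1.9747, (cx,cy)=(0.9733,-0.2294)
member 4 (2-3): L=4.3983, (cx,cy)=(0.2144,0.9767)
member 5 (2-4): L=1.9990, (cx,cy)=(1.0000,0.0000)
member 6 (3-4): L=4.4239, (cx,cy)=(0.2387,-0.9711)
member 7 (3-5): L=1.8315, (cx,cy)=(0.9997,0.0235)
member 8 (4-5): L=4.4077, (cx,cy)=(0.1758,0.9844)
member 9 (4-6): L=1.7840, (cx,cy)=(1.0000,0.0000)
member 10 (5-6): L=4.4548, (cx,cy)=(0.2265,-0.9740)
solve A·x = −loads:
  F[0-1] = -4897.6548 N (compression)
  F[0-2] = -617.6074 N (compression)
  F[1-2] = +2494.1083 N (tension)
  F[1-3] = +3276.1824 N (tension)
  F[2-3] = -2500.9006 N (compression)
  F[2-4] = +422.1590 N (tension)
  F[3-4] = -663.9759 N (compression)
  F[3-5] = -263.7379 N (compression)
  F[4-5] = +654.9862 N (tension)
  F[4-6] = +148.4990 N (tension)
  F[5-6] = -655.6287 N (compression)
  Rx@0 = +1468.6900 N
  Ry@0 = +4823.1402 N
  Ry@6 = +638.5898 N

-263.738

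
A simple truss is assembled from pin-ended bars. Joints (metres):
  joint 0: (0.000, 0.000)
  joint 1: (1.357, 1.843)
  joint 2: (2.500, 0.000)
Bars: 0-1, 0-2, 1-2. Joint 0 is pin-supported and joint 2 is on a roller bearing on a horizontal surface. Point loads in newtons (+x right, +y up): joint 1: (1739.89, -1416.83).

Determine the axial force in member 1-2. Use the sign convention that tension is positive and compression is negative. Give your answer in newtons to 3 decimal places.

-2414.243

N=3 nodes, M=3 members, R=3 reactions → 2N=6, M+R=6
member 0 (0-1): L=2.2887, (cx,cy)=(0.5929,0.8053)
member 1 (0-2): L=2.5000, (cx,cy)=(1.0000,0.0000)
member 2 (1-2): L=2.1687, (cx,cy)=(0.5271,-0.8498)
solve A·x = −loads:
  F[0-1] = +788.4022 N (tension)
  F[0-2] = +1272.4339 N (tension)
  F[1-2] = -2414.2432 N (compression)
  Rx@0 = -1739.8900 N
  Ry@0 = -634.8722 N
  Ry@2 = +2051.7022 N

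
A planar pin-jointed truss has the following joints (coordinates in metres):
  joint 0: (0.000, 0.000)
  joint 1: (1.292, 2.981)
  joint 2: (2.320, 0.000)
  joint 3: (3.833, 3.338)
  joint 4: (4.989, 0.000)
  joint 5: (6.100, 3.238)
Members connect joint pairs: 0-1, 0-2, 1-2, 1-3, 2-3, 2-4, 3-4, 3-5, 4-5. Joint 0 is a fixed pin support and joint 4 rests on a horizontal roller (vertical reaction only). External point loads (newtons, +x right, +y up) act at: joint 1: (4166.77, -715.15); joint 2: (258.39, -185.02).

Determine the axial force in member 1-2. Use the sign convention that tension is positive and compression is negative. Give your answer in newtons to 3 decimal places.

-3075.189

N=6 nodes, M=9 members, R=3 reactions → 2N=12, M+R=12
member 0 (0-1): L=3.2489, (cx,cy)=(0.3977,0.9175)
member 1 (0-2): L=2.3200, (cx,cy)=(1.0000,0.0000)
member 2 (1-2): L=3.1533, (cx,cy)=(0.3260,-0.9454)
member 3 (1-3): L=2.5660, (cx,cy)=(0.9903,0.1391)
member 4 (2-3): L=3.6649, (cx,cy)=(0.4128,0.9108)
member 5 (2-4): L=2.6690, (cx,cy)=(1.0000,0.0000)
member 6 (3-4): L=3.5325, (cx,cy)=(0.3272,-0.9449)
member 7 (3-5): L=2.2692, (cx,cy)=(0.9990,-0.0441)
member 8 (4-5): L=3.4233, (cx,cy)=(0.3245,0.9459)
solve A·x = −loads:
  F[0-1] = +2028.0291 N (tension)
  F[0-2] = +3618.6779 N (tension)
  F[1-2] = -3075.1889 N (compression)
  F[1-3] = -2380.9010 N (compression)
  F[2-3] = +3395.0179 N (tension)
  F[2-4] = +956.1576 N (tension)
  F[3-4] = -2921.8252 N (compression)
  F[3-5] = -0.0000 N (compression)
  F[4-5] = +0.0000 N (tension)
  Rx@0 = -4425.1600 N
  Ry@0 = -1860.7764 N
  Ry@4 = +2760.9464 N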